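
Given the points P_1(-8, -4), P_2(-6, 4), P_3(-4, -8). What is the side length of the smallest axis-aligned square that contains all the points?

The bounding box has width 4 and height 12.
An axis-aligned square enclosing the set must have side ≥ max(width, height).
So the minimum side is max(4, 12) = 12.

12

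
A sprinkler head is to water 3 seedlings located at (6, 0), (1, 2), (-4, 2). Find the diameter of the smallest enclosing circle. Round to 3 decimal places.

Call the three points A, B, C in the order given.
Side lengths²: AB² = 29, AC² = 104, BC² = 25.
Since AC² = 104 ≥ 29 + 25 = 54, the angle opposite AC is not acute, so the smallest enclosing circle has AC as diameter.
Centre = midpoint of AC = (1, 1), r² = 104/4 = 26.
Diameter = 2r = 2√26 ≈ 10.198.

10.198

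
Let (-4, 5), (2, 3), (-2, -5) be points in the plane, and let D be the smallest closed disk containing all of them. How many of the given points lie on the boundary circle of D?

Call the three points A, B, C in the order given.
Side lengths²: AB² = 40, AC² = 104, BC² = 80.
Since AC² = 104 < 80 + 40 = 120, the triangle is acute, so the smallest enclosing circle is the circumcircle.
Circumcentre = (-16/7, 1/7), r² = 1300/49.
The points at distance exactly r from the centre are (-4, 5), (2, 3), (-2, -5) — 3 points.

3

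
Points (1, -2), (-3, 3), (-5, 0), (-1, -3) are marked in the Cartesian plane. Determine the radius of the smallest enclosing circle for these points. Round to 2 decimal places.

A smallest enclosing disk is always determined by at most three of the input points on its boundary.
The minimum enclosing circle is determined by three boundary points: (1, -2), (-3, 3), (-5, 0).
Their circumcentre is (-37/22, -1/22) with r² = 2665/242.
The farthest remaining point (-1, -3) is at distance² 2225/242 ≤ 2665/242.
r = √(2665/242) ≈ 3.32.

3.32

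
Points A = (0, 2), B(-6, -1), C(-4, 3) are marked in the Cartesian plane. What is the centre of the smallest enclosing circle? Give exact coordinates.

(-3, 0.5)

Side lengths²: AB² = 45, AC² = 17, BC² = 20.
Since AB² = 45 ≥ 20 + 17 = 37, the angle opposite AB is not acute, so the smallest enclosing circle has AB as diameter.
Centre = midpoint of AB = (-3, 0.5), r² = 45/4 = 11.25.
Centre = (-3, 0.5).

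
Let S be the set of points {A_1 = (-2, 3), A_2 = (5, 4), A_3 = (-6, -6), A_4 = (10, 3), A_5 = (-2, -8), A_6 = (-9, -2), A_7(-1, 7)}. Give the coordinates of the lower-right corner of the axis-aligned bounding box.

(10, -8)

x-range [-9, 10], y-range [-8, 7].
The lower-right corner is (10, -8).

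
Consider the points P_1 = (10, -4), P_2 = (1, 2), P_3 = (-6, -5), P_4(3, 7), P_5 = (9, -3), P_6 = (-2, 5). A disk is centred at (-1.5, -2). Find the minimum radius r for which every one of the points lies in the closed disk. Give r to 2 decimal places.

The required radius is the distance from (-1.5, -2) to the farthest point.
Squared distances: 136.25, 22.25, 29.25, 101.25, 111.25, 49.25.
Maximum is 136.25, attained at P_1.
r = √(136.25) ≈ 11.67.

11.67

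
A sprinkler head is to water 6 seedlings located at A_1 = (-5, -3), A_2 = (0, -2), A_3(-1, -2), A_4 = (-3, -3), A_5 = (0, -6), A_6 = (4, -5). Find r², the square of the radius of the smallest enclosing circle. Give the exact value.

21.25

The minimum enclosing circle of a finite set is fixed by two of the points (as a diameter) or three (as a circumcircle).
The farthest pair is A_1–A_6 with squared distance 85. The circle on this segment as diameter has centre (-0.5, -4) and r² = 85/4 = 21.25.
Check A_2: distance² to centre = 4.25 ≤ 21.25, so it lies inside.
All remaining points lie in this disk, and no smaller disk contains both endpoints, so this is the minimum enclosing circle.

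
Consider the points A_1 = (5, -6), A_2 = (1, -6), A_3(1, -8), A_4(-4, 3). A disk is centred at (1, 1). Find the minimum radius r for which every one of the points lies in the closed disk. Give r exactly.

9

The required radius is the distance from (1, 1) to the farthest point.
Squared distances: 65, 49, 81, 29.
Maximum is 81, attained at A_3.
r = √81 = 9.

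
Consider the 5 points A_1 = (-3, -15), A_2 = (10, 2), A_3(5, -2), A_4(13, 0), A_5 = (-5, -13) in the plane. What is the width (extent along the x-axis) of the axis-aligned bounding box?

max x = 13, min x = -5, so width = 18.

18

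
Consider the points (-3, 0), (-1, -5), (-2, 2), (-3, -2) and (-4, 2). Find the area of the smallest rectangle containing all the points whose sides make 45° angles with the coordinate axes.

In coordinates u = x + y, v = x − y the rectangle is axis-aligned; the map (x,y)→(u,v) scales areas by 2.
u-values: -3, -6, 0, -5, -2; range = 0 − (-6) = 6.
v-values: -3, 4, -4, -1, -6; range = 4 − (-6) = 10.
Area = (6 × 10) / 2 = 30.

30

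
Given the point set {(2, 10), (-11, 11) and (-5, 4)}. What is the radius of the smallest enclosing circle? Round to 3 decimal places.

6.519

Call the three points A, B, C in the order given.
Side lengths²: AB² = 170, AC² = 85, BC² = 85.
Since AB² = 170 ≥ 85 + 85 = 170, the angle opposite AB is not acute, so the smallest enclosing circle has AB as diameter.
Centre = midpoint of AB = (-4.5, 10.5), r² = 170/4 = 42.5.
r = √(42.5) ≈ 6.519.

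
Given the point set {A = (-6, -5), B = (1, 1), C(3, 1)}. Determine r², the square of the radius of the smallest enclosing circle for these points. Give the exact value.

Side lengths²: AB² = 85, AC² = 117, BC² = 4.
Since AC² = 117 ≥ 85 + 4 = 89, the angle opposite AC is not acute, so the smallest enclosing circle has AC as diameter.
Centre = midpoint of AC = (-1.5, -2), r² = 117/4 = 29.25.

29.25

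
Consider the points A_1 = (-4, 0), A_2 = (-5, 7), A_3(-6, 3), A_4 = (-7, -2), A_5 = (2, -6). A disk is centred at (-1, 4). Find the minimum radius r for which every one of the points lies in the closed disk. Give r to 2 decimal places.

The required radius is the distance from (-1, 4) to the farthest point.
Squared distances: 25, 25, 26, 72, 109.
Maximum is 109, attained at A_5.
r = √109 ≈ 10.44.

10.44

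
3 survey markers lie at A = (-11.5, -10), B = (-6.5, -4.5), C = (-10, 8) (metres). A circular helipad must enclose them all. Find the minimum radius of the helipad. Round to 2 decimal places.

Side lengths²: AB² = 55.25, AC² = 326.25, BC² = 168.5.
Since AC² = 326.25 ≥ 168.5 + 55.25 = 223.75, the angle opposite AC is not acute, so the smallest enclosing circle has AC as diameter.
Centre = midpoint of AC = (-10.75, -1), r² = 326.25/4 = 81.5625.
r = √(81.5625) ≈ 9.03.

9.03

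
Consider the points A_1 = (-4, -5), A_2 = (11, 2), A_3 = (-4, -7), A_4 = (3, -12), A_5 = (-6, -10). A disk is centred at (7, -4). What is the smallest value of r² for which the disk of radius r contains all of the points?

205

The required radius is the distance from (7, -4) to the farthest point.
Squared distances: 122, 52, 130, 80, 205.
Maximum is 205, attained at A_5.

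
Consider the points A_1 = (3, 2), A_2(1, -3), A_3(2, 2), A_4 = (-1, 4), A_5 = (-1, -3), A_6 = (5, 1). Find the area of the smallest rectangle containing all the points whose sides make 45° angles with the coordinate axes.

In coordinates u = x + y, v = x − y the rectangle is axis-aligned; the map (x,y)→(u,v) scales areas by 2.
u-values: 5, -2, 4, 3, -4, 6; range = 6 − (-4) = 10.
v-values: 1, 4, 0, -5, 2, 4; range = 4 − (-5) = 9.
Area = (10 × 9) / 2 = 45.

45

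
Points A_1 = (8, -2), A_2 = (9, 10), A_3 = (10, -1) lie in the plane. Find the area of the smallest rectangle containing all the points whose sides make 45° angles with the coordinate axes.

78

In coordinates u = x + y, v = x − y the rectangle is axis-aligned; the map (x,y)→(u,v) scales areas by 2.
u-values: 6, 19, 9; range = 19 − 6 = 13.
v-values: 10, -1, 11; range = 11 − (-1) = 12.
Area = (13 × 12) / 2 = 78.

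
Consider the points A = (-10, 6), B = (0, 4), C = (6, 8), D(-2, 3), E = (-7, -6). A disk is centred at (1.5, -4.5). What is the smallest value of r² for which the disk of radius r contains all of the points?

The required radius is the distance from (1.5, -4.5) to the farthest point.
Squared distances: 242.5, 74.5, 176.5, 68.5, 74.5.
Maximum is 242.5, attained at A.

242.5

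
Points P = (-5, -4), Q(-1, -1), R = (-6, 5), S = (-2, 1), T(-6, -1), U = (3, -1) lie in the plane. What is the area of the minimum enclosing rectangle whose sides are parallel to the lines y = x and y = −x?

82.5

In coordinates u = x + y, v = x − y the rectangle is axis-aligned; the map (x,y)→(u,v) scales areas by 2.
u-values: -9, -2, -1, -1, -7, 2; range = 2 − (-9) = 11.
v-values: -1, 0, -11, -3, -5, 4; range = 4 − (-11) = 15.
Area = (11 × 15) / 2 = 82.5.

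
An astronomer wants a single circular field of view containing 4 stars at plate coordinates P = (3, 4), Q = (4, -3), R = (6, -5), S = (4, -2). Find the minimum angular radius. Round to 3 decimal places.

4.743

A smallest enclosing disk is always determined by at most three of the input points on its boundary.
The farthest pair is P–R with squared distance 90. The circle on this segment as diameter has centre (4.5, -0.5) and r² = 90/4 = 22.5.
Check Q: distance² to centre = 6.5 ≤ 22.5, so it lies inside.
All remaining points lie in this disk, and no smaller disk contains both endpoints, so this is the minimum enclosing circle.
r = √(22.5) ≈ 4.743.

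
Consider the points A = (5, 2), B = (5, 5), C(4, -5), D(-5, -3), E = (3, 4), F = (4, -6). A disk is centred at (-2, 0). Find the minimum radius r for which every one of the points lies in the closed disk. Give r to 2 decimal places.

8.60

The required radius is the distance from (-2, 0) to the farthest point.
Squared distances: 53, 74, 61, 18, 41, 72.
Maximum is 74, attained at B.
r = √74 ≈ 8.60.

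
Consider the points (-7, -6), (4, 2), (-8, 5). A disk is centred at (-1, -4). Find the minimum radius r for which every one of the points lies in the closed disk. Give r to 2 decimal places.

The required radius is the distance from (-1, -4) to the farthest point.
Squared distances: 40, 61, 130.
Maximum is 130, attained at (-8, 5).
r = √130 ≈ 11.40.

11.40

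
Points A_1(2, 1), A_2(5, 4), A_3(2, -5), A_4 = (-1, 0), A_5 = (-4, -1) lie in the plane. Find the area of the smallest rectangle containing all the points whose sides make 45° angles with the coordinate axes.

70

In coordinates u = x + y, v = x − y the rectangle is axis-aligned; the map (x,y)→(u,v) scales areas by 2.
u-values: 3, 9, -3, -1, -5; range = 9 − (-5) = 14.
v-values: 1, 1, 7, -1, -3; range = 7 − (-3) = 10.
Area = (14 × 10) / 2 = 70.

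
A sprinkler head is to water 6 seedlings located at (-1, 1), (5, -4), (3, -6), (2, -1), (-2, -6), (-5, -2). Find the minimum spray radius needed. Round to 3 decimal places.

A smallest enclosing disk is always determined by at most three of the input points on its boundary.
The farthest pair is (5, -4)–(-5, -2) with squared distance 104. The circle on this segment as diameter has centre (0, -3) and r² = 104/4 = 26.
Check (-1, 1): distance² to centre = 17 ≤ 26, so it lies inside.
All remaining points lie in this disk, and no smaller disk contains both endpoints, so this is the minimum enclosing circle.
r = √26 ≈ 5.099.

5.099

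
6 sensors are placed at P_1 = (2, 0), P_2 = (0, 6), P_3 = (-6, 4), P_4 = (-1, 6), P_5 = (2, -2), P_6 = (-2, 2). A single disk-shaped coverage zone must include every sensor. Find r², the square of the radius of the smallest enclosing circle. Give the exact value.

4250/169

The minimum enclosing circle is determined by three boundary points: P_2, P_3, P_5.
Their circumcentre is (-23/13, 17/13) with r² = 4250/169.
The farthest remaining point P_4 is at distance² 3821/169 ≤ 4250/169.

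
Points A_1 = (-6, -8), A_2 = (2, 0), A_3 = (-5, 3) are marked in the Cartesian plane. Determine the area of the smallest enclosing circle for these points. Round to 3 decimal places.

Side lengths²: A_1A_2² = 128, A_1A_3² = 122, A_2A_3² = 58.
Since A_1A_2² = 128 < 122 + 58 = 180, the triangle is acute, so the smallest enclosing circle is the circumcircle.
Circumcentre = (-3.3, -2.7), r² = 35.38.
Area = π·r² = π·35.38 ≈ 111.150.

111.150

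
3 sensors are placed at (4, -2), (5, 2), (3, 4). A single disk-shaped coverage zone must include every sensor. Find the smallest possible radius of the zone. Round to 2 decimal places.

3.04

Call the three points A, B, C in the order given.
Side lengths²: AB² = 17, AC² = 37, BC² = 8.
Since AC² = 37 ≥ 17 + 8 = 25, the angle opposite AC is not acute, so the smallest enclosing circle has AC as diameter.
Centre = midpoint of AC = (3.5, 1), r² = 37/4 = 9.25.
r = √(9.25) ≈ 3.04.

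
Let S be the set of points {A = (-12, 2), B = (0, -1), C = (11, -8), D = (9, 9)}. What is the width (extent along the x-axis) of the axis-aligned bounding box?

23

max x = 11, min x = -12, so width = 23.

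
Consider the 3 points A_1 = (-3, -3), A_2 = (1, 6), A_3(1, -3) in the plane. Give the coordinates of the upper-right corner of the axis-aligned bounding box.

x-range [-3, 1], y-range [-3, 6].
The upper-right corner is (1, 6).

(1, 6)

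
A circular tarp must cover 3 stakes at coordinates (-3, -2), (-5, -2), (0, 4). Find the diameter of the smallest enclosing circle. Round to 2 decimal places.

Call the three points A, B, C in the order given.
Side lengths²: AB² = 4, AC² = 45, BC² = 61.
Since BC² = 61 ≥ 45 + 4 = 49, the angle opposite BC is not acute, so the smallest enclosing circle has BC as diameter.
Centre = midpoint of BC = (-2.5, 1), r² = 61/4 = 15.25.
Diameter = 2r = 2√(15.25) ≈ 7.81.

7.81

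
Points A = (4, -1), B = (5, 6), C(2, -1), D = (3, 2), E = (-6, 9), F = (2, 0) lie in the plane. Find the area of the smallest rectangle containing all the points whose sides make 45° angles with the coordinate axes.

100

In coordinates u = x + y, v = x − y the rectangle is axis-aligned; the map (x,y)→(u,v) scales areas by 2.
u-values: 3, 11, 1, 5, 3, 2; range = 11 − 1 = 10.
v-values: 5, -1, 3, 1, -15, 2; range = 5 − (-15) = 20.
Area = (10 × 20) / 2 = 100.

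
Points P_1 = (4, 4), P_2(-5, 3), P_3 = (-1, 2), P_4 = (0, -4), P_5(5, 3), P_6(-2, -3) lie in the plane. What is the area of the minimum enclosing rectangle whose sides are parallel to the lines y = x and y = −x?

In coordinates u = x + y, v = x − y the rectangle is axis-aligned; the map (x,y)→(u,v) scales areas by 2.
u-values: 8, -2, 1, -4, 8, -5; range = 8 − (-5) = 13.
v-values: 0, -8, -3, 4, 2, 1; range = 4 − (-8) = 12.
Area = (13 × 12) / 2 = 78.

78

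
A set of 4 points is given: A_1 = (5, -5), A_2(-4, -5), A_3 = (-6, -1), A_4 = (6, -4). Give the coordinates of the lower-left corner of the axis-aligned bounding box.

(-6, -5)

x-range [-6, 6], y-range [-5, -1].
The lower-left corner is (-6, -5).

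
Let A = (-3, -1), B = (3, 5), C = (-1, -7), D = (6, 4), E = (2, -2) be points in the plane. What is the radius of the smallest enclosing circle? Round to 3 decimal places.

By Welzl's lemma the MEC is supported by two points (diametrically opposite) or three points (on a circumcircle).
The farthest pair is C–D with squared distance 170. The circle on this segment as diameter has centre (2.5, -1.5) and r² = 170/4 = 42.5.
Check A: distance² to centre = 30.5 ≤ 42.5, so it lies inside.
All remaining points lie in this disk, and no smaller disk contains both endpoints, so this is the minimum enclosing circle.
r = √(42.5) ≈ 6.519.

6.519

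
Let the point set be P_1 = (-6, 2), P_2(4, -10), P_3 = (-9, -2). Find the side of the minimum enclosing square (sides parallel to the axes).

13

The bounding box has width 13 and height 12.
An axis-aligned square enclosing the set must have side ≥ max(width, height).
So the minimum side is max(13, 12) = 13.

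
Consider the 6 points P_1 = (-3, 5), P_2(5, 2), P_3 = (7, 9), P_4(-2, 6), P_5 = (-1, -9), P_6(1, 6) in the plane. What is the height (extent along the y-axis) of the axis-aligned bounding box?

max y = 9, min y = -9, so height = 18.

18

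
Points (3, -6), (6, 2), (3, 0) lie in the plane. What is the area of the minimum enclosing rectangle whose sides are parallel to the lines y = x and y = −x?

33

In coordinates u = x + y, v = x − y the rectangle is axis-aligned; the map (x,y)→(u,v) scales areas by 2.
u-values: -3, 8, 3; range = 8 − (-3) = 11.
v-values: 9, 4, 3; range = 9 − 3 = 6.
Area = (11 × 6) / 2 = 33.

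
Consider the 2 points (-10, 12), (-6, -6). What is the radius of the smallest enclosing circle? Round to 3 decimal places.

The smallest circle enclosing two points has them as diameter endpoints.
Centre = midpoint = (-8, 3); r² = |(-10, 12)−(-6, -6)|²/4 = 340/4 = 85.
r = √85 ≈ 9.220.

9.220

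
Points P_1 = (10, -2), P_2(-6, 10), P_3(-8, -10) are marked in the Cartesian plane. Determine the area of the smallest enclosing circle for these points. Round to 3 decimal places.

416.146

Side lengths²: P_1P_2² = 400, P_1P_3² = 388, P_2P_3² = 404.
Since P_2P_3² = 404 < 400 + 388 = 788, the triangle is acute, so the smallest enclosing circle is the circumcircle.
Circumcentre = (-61/43, -24/43), r² = 244925/1849.
Area = π·r² = π·244925/1849 ≈ 416.146.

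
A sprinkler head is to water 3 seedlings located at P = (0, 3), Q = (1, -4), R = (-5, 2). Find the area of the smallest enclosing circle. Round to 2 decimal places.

56.72

Side lengths²: PQ² = 50, PR² = 26, QR² = 72.
Since QR² = 72 < 50 + 26 = 76, the triangle is acute, so the smallest enclosing circle is the circumcircle.
Circumcentre = (-11/6, -5/6), r² = 325/18.
Area = π·r² = π·325/18 ≈ 56.72.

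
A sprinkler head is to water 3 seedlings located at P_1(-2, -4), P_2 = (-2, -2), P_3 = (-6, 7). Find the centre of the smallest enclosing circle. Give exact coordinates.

(-4, 1.5)

Side lengths²: P_1P_2² = 4, P_1P_3² = 137, P_2P_3² = 97.
Since P_1P_3² = 137 ≥ 97 + 4 = 101, the angle opposite P_1P_3 is not acute, so the smallest enclosing circle has P_1P_3 as diameter.
Centre = midpoint of P_1P_3 = (-4, 1.5), r² = 137/4 = 34.25.
Centre = (-4, 1.5).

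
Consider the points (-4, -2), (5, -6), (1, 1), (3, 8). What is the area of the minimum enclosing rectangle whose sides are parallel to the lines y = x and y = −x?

In coordinates u = x + y, v = x − y the rectangle is axis-aligned; the map (x,y)→(u,v) scales areas by 2.
u-values: -6, -1, 2, 11; range = 11 − (-6) = 17.
v-values: -2, 11, 0, -5; range = 11 − (-5) = 16.
Area = (17 × 16) / 2 = 136.

136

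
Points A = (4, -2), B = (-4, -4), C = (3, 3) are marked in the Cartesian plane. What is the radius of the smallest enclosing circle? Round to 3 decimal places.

4.950

Side lengths²: AB² = 68, AC² = 26, BC² = 98.
Since BC² = 98 ≥ 68 + 26 = 94, the angle opposite BC is not acute, so the smallest enclosing circle has BC as diameter.
Centre = midpoint of BC = (-0.5, -0.5), r² = 98/4 = 24.5.
r = √(24.5) ≈ 4.950.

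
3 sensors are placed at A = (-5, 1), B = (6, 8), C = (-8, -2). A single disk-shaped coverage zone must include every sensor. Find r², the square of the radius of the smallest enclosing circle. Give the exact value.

74

Side lengths²: AB² = 170, AC² = 18, BC² = 296.
Since BC² = 296 ≥ 170 + 18 = 188, the angle opposite BC is not acute, so the smallest enclosing circle has BC as diameter.
Centre = midpoint of BC = (-1, 3), r² = 296/4 = 74.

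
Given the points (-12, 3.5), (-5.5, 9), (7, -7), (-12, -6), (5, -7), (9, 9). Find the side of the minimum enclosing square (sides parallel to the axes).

The bounding box has width 21 and height 16.
An axis-aligned square enclosing the set must have side ≥ max(width, height).
So the minimum side is max(21, 16) = 21.

21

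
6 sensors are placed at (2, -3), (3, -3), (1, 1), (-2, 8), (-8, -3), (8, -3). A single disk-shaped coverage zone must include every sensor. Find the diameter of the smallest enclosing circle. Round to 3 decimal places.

16.934

The minimum enclosing circle is determined by three boundary points: (-2, 8), (-8, -3), (8, -3).
Their circumcentre is (0, -5/22) with r² = 34697/484.
The farthest remaining point (3, -3) is at distance² 8077/484 ≤ 34697/484.
Diameter = 2r = 2√(34697/484) ≈ 16.934.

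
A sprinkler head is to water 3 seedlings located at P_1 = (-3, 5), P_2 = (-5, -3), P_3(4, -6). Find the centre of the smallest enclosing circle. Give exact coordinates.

Side lengths²: P_1P_2² = 68, P_1P_3² = 170, P_2P_3² = 90.
Since P_1P_3² = 170 ≥ 90 + 68 = 158, the angle opposite P_1P_3 is not acute, so the smallest enclosing circle has P_1P_3 as diameter.
Centre = midpoint of P_1P_3 = (0.5, -0.5), r² = 170/4 = 42.5.
Centre = (0.5, -0.5).

(0.5, -0.5)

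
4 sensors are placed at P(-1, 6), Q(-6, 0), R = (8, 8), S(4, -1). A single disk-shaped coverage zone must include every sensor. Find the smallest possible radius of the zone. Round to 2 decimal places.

By Welzl's lemma the MEC is supported by two points (diametrically opposite) or three points (on a circumcircle).
The farthest pair is Q–R with squared distance 260. The circle on this segment as diameter has centre (1, 4) and r² = 260/4 = 65.
Check P: distance² to centre = 8 ≤ 65, so it lies inside.
All remaining points lie in this disk, and no smaller disk contains both endpoints, so this is the minimum enclosing circle.
r = √65 ≈ 8.06.

8.06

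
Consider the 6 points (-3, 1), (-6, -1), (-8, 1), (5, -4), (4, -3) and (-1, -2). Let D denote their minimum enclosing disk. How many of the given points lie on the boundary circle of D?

2

The minimum enclosing circle of a finite set is fixed by two of the points (as a diameter) or three (as a circumcircle).
The farthest pair is (-8, 1)–(5, -4) with squared distance 194. The circle on this segment as diameter has centre (-1.5, -1.5) and r² = 194/4 = 48.5.
Check (-3, 1): distance² to centre = 8.5 ≤ 48.5, so it lies inside.
All remaining points lie in this disk, and no smaller disk contains both endpoints, so this is the minimum enclosing circle.
The points at distance exactly r from the centre are (-8, 1), (5, -4) — 2 points.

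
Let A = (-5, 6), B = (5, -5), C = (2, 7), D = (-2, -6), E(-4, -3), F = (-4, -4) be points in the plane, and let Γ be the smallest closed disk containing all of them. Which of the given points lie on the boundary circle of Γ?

A smallest enclosing disk is always determined by at most three of the input points on its boundary.
The farthest pair is A–B with squared distance 221. The circle on this segment as diameter has centre (0, 0.5) and r² = 221/4 = 55.25.
Check C: distance² to centre = 46.25 ≤ 55.25, so it lies inside.
All remaining points lie in this disk, and no smaller disk contains both endpoints, so this is the minimum enclosing circle.
The points at distance exactly r from the centre are A, B — 2 points.

A, B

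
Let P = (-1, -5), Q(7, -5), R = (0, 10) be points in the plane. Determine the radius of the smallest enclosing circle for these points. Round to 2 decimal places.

8.29

Side lengths²: PQ² = 64, PR² = 226, QR² = 274.
Since QR² = 274 < 226 + 64 = 290, the triangle is acute, so the smallest enclosing circle is the circumcircle.
Circumcentre = (3, 34/15), r² = 15481/225.
r = √(15481/225) ≈ 8.29.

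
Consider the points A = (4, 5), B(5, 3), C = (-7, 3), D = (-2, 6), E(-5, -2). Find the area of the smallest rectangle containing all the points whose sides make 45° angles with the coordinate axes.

In coordinates u = x + y, v = x − y the rectangle is axis-aligned; the map (x,y)→(u,v) scales areas by 2.
u-values: 9, 8, -4, 4, -7; range = 9 − (-7) = 16.
v-values: -1, 2, -10, -8, -3; range = 2 − (-10) = 12.
Area = (16 × 12) / 2 = 96.

96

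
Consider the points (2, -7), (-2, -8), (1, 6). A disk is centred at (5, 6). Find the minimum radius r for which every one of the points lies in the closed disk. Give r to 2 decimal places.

The required radius is the distance from (5, 6) to the farthest point.
Squared distances: 178, 245, 16.
Maximum is 245, attained at (-2, -8).
r = √245 ≈ 15.65.

15.65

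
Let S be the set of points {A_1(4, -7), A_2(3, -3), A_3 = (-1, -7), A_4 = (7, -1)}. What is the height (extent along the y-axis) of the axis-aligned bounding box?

6

max y = -1, min y = -7, so height = 6.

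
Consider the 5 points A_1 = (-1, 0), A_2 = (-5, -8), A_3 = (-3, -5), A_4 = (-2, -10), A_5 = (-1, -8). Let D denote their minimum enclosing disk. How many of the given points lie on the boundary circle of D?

2

A smallest enclosing disk is always determined by at most three of the input points on its boundary.
The farthest pair is A_1–A_4 with squared distance 101. The circle on this segment as diameter has centre (-1.5, -5) and r² = 101/4 = 25.25.
Check A_2: distance² to centre = 21.25 ≤ 25.25, so it lies inside.
All remaining points lie in this disk, and no smaller disk contains both endpoints, so this is the minimum enclosing circle.
The points at distance exactly r from the centre are A_1, A_4 — 2 points.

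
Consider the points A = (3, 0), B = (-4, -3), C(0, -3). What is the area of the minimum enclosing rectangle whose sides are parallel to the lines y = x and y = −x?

In coordinates u = x + y, v = x − y the rectangle is axis-aligned; the map (x,y)→(u,v) scales areas by 2.
u-values: 3, -7, -3; range = 3 − (-7) = 10.
v-values: 3, -1, 3; range = 3 − (-1) = 4.
Area = (10 × 4) / 2 = 20.

20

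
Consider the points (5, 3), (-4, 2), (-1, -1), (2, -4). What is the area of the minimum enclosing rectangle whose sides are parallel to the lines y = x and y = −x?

In coordinates u = x + y, v = x − y the rectangle is axis-aligned; the map (x,y)→(u,v) scales areas by 2.
u-values: 8, -2, -2, -2; range = 8 − (-2) = 10.
v-values: 2, -6, 0, 6; range = 6 − (-6) = 12.
Area = (10 × 12) / 2 = 60.

60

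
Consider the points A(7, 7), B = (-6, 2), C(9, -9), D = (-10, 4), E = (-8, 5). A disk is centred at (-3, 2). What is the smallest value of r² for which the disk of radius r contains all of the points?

The required radius is the distance from (-3, 2) to the farthest point.
Squared distances: 125, 9, 265, 53, 34.
Maximum is 265, attained at C.

265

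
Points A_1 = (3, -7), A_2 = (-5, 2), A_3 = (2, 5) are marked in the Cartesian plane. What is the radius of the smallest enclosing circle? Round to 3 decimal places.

Side lengths²: A_1A_2² = 145, A_1A_3² = 145, A_2A_3² = 58.
Since A_1A_3² = 145 < 145 + 58 = 203, the triangle is acute, so the smallest enclosing circle is the circumcircle.
Circumcentre = (0.5, -7/6), r² = 725/18.
r = √(725/18) ≈ 6.346.

6.346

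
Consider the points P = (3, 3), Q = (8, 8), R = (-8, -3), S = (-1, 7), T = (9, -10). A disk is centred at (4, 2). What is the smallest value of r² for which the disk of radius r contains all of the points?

The required radius is the distance from (4, 2) to the farthest point.
Squared distances: 2, 52, 169, 50, 169.
Maximum is 169, attained at R.

169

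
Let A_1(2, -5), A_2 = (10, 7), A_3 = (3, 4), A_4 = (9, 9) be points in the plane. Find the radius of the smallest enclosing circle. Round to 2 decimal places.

The farthest pair is A_1–A_4 with squared distance 245. The circle on this segment as diameter has centre (5.5, 2) and r² = 245/4 = 61.25.
Check A_2: distance² to centre = 45.25 ≤ 61.25, so it lies inside.
All remaining points lie in this disk, and no smaller disk contains both endpoints, so this is the minimum enclosing circle.
r = √(61.25) ≈ 7.83.

7.83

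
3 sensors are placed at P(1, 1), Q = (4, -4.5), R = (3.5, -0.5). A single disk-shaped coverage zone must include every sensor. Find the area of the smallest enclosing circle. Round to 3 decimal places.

Side lengths²: PQ² = 39.25, PR² = 8.5, QR² = 16.25.
Since PQ² = 39.25 ≥ 16.25 + 8.5 = 24.75, the angle opposite PQ is not acute, so the smallest enclosing circle has PQ as diameter.
Centre = midpoint of PQ = (2.5, -1.75), r² = 39.25/4 = 9.8125.
Area = π·r² = π·9.8125 ≈ 30.827.

30.827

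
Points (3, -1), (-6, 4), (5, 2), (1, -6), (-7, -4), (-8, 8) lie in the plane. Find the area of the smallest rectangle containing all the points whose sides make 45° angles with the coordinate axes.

In coordinates u = x + y, v = x − y the rectangle is axis-aligned; the map (x,y)→(u,v) scales areas by 2.
u-values: 2, -2, 7, -5, -11, 0; range = 7 − (-11) = 18.
v-values: 4, -10, 3, 7, -3, -16; range = 7 − (-16) = 23.
Area = (18 × 23) / 2 = 207.

207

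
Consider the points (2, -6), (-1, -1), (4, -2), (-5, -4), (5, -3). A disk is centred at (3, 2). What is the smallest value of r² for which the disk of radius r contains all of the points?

100

The required radius is the distance from (3, 2) to the farthest point.
Squared distances: 65, 25, 17, 100, 29.
Maximum is 100, attained at (-5, -4).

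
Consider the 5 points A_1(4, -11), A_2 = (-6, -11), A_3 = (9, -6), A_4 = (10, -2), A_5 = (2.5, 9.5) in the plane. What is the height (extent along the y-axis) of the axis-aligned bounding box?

20.5

max y = 9.5, min y = -11, so height = 20.5.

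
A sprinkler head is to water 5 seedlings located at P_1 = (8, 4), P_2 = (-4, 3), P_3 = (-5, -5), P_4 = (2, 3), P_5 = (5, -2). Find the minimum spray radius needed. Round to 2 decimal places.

7.91

By Welzl's lemma the MEC is supported by two points (diametrically opposite) or three points (on a circumcircle).
The farthest pair is P_1–P_3 with squared distance 250. The circle on this segment as diameter has centre (1.5, -0.5) and r² = 250/4 = 62.5.
Check P_2: distance² to centre = 42.5 ≤ 62.5, so it lies inside.
All remaining points lie in this disk, and no smaller disk contains both endpoints, so this is the minimum enclosing circle.
r = √(62.5) ≈ 7.91.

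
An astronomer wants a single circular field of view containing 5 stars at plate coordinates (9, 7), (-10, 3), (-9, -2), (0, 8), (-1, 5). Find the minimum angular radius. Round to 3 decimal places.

By Welzl's lemma the MEC is supported by two points (diametrically opposite) or three points (on a circumcircle).
The farthest pair is (9, 7)–(-9, -2) with squared distance 405. The circle on this segment as diameter has centre (0, 2.5) and r² = 405/4 = 101.25.
Check (-10, 3): distance² to centre = 100.25 ≤ 101.25, so it lies inside.
All remaining points lie in this disk, and no smaller disk contains both endpoints, so this is the minimum enclosing circle.
r = √(101.25) ≈ 10.062.

10.062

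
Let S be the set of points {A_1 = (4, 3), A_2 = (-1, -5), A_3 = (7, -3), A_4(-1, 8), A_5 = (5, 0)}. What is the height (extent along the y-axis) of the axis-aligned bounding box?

max y = 8, min y = -5, so height = 13.

13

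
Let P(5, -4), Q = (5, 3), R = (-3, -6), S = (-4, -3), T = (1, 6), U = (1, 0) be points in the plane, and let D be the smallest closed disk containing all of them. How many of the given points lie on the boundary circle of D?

A smallest enclosing disk is always determined by at most three of the input points on its boundary.
The minimum enclosing circle is determined by three boundary points: P, R, T.
Their circumcentre is (-2/11, -3/11) with r² = 4930/121.
The farthest remaining point Q is at distance² 4545/121 ≤ 4930/121.
The points at distance exactly r from the centre are P, R, T — 3 points.

3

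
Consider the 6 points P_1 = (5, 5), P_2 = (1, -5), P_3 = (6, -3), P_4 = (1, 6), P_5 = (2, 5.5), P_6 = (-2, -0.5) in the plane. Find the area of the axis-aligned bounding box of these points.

x ranges over [-2, 6], width 8.
y ranges over [-5, 6], height 11.
Area = 8 × 11 = 88.

88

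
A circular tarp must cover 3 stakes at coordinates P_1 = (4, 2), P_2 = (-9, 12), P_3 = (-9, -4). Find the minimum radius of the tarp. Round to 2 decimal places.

Side lengths²: P_1P_2² = 269, P_1P_3² = 205, P_2P_3² = 256.
Since P_1P_2² = 269 < 256 + 205 = 461, the triangle is acute, so the smallest enclosing circle is the circumcircle.
Circumcentre = (-125/26, 4), r² = 55145/676.
r = √(55145/676) ≈ 9.03.

9.03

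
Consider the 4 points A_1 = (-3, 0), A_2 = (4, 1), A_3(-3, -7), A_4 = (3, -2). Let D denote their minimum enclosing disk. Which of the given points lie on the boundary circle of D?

A_2, A_3

By Welzl's lemma the MEC is supported by two points (diametrically opposite) or three points (on a circumcircle).
The farthest pair is A_2–A_3 with squared distance 113. The circle on this segment as diameter has centre (0.5, -3) and r² = 113/4 = 28.25.
Check A_1: distance² to centre = 21.25 ≤ 28.25, so it lies inside.
All remaining points lie in this disk, and no smaller disk contains both endpoints, so this is the minimum enclosing circle.
The points at distance exactly r from the centre are A_2, A_3 — 2 points.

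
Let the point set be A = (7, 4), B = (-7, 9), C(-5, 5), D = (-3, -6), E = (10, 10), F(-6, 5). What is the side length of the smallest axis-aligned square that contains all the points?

The bounding box has width 17 and height 16.
An axis-aligned square enclosing the set must have side ≥ max(width, height).
So the minimum side is max(17, 16) = 17.

17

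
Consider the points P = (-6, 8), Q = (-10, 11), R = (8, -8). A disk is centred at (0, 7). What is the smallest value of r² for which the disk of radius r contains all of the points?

289

The required radius is the distance from (0, 7) to the farthest point.
Squared distances: 37, 116, 289.
Maximum is 289, attained at R.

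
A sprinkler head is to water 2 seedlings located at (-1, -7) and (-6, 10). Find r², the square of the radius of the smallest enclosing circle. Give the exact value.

The smallest circle enclosing two points has them as diameter endpoints.
Centre = midpoint = (-3.5, 1.5); r² = |(-1, -7)−(-6, 10)|²/4 = 314/4 = 78.5.

78.5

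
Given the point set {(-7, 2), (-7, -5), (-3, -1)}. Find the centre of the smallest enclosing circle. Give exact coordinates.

(-6.5, -1.5)

Call the three points A, B, C in the order given.
Side lengths²: AB² = 49, AC² = 25, BC² = 32.
Since AB² = 49 < 32 + 25 = 57, the triangle is acute, so the smallest enclosing circle is the circumcircle.
Circumcentre = (-6.5, -1.5), r² = 12.5.
Centre = (-6.5, -1.5).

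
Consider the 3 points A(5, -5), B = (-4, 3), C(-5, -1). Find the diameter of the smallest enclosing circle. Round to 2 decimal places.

Side lengths²: AB² = 145, AC² = 116, BC² = 17.
Since AB² = 145 ≥ 116 + 17 = 133, the angle opposite AB is not acute, so the smallest enclosing circle has AB as diameter.
Centre = midpoint of AB = (0.5, -1), r² = 145/4 = 36.25.
Diameter = 2r = 2√(36.25) ≈ 12.04.

12.04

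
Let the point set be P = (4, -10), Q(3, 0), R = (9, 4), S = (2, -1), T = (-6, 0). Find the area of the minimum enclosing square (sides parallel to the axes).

The bounding box has width 15 and height 14.
An axis-aligned square enclosing the set must have side ≥ max(width, height).
So the minimum side is max(15, 14) = 15.
Area = 15² = 225.

225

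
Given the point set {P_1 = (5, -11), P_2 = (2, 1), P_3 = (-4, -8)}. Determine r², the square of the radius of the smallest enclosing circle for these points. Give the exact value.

Side lengths²: P_1P_2² = 153, P_1P_3² = 90, P_2P_3² = 117.
Since P_1P_2² = 153 < 117 + 90 = 207, the triangle is acute, so the smallest enclosing circle is the circumcircle.
Circumcentre = (41/22, -119/22), r² = 9945/242.

9945/242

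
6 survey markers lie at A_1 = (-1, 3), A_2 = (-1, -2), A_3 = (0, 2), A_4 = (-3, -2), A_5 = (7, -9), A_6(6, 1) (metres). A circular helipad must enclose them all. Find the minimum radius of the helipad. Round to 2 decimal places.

7.21

The farthest pair is A_1–A_5 with squared distance 208. The circle on this segment as diameter has centre (3, -3) and r² = 208/4 = 52.
Check A_2: distance² to centre = 17 ≤ 52, so it lies inside.
All remaining points lie in this disk, and no smaller disk contains both endpoints, so this is the minimum enclosing circle.
r = √52 ≈ 7.21.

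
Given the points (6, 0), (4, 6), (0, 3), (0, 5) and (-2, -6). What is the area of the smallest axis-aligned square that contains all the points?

144

The bounding box has width 8 and height 12.
An axis-aligned square enclosing the set must have side ≥ max(width, height).
So the minimum side is max(8, 12) = 12.
Area = 12² = 144.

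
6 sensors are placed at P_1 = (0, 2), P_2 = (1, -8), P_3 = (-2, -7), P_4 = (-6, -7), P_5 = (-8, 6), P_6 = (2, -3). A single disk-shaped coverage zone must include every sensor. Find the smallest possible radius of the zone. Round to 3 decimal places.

8.322

The minimum enclosing circle of a finite set is fixed by two of the points (as a diameter) or three (as a circumcircle).
The farthest pair is P_2–P_5 with squared distance 277. The circle on this segment as diameter has centre (-3.5, -1) and r² = 277/4 = 69.25.
Check P_1: distance² to centre = 21.25 ≤ 69.25, so it lies inside.
All remaining points lie in this disk, and no smaller disk contains both endpoints, so this is the minimum enclosing circle.
r = √(69.25) ≈ 8.322.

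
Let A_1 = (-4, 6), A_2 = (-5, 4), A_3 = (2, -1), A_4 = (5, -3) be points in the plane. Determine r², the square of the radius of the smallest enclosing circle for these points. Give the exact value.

40.5

The minimum enclosing circle of a finite set is fixed by two of the points (as a diameter) or three (as a circumcircle).
The farthest pair is A_1–A_4 with squared distance 162. The circle on this segment as diameter has centre (0.5, 1.5) and r² = 162/4 = 40.5.
Check A_2: distance² to centre = 36.5 ≤ 40.5, so it lies inside.
All remaining points lie in this disk, and no smaller disk contains both endpoints, so this is the minimum enclosing circle.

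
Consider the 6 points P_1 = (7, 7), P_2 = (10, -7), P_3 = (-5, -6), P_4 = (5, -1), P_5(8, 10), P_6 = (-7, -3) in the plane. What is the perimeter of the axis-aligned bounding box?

Width = max x − min x = 10 − (-7) = 17.
Height = max y − min y = 10 − (-7) = 17.
Perimeter = 2(17 + 17) = 68.

68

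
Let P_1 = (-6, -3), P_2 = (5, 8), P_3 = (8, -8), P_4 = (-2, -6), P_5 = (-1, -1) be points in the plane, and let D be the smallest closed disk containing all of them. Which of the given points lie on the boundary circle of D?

The minimum enclosing circle is determined by three boundary points: P_1, P_2, P_3.
Their circumcentre is (103/38, -27/38) with r² = 58565/722.
The farthest remaining point P_4 is at distance² 36221/722 ≤ 58565/722.
The points at distance exactly r from the centre are P_1, P_2, P_3 — 3 points.

P_1, P_2, P_3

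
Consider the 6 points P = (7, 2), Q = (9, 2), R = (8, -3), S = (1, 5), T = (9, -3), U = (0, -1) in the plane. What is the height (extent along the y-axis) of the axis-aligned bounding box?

8

max y = 5, min y = -3, so height = 8.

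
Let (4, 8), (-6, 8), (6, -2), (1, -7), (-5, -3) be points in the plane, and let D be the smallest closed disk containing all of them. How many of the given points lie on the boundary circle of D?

3

The minimum enclosing circle is determined by three boundary points: (4, 8), (-6, 8), (1, -7).
Their circumcentre is (-1, 1.2) with r² = 71.24.
The farthest remaining point (6, -2) is at distance² 59.24 ≤ 71.24.
The points at distance exactly r from the centre are (4, 8), (-6, 8), (1, -7) — 3 points.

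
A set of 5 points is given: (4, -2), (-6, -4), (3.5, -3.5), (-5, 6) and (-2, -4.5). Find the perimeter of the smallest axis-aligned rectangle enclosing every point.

Width = max x − min x = 4 − (-6) = 10.
Height = max y − min y = 6 − (-4.5) = 10.5.
Perimeter = 2(10 + 10.5) = 41.

41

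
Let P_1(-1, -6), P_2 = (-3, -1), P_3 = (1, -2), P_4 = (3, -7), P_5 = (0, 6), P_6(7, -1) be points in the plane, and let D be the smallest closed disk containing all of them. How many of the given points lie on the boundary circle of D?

The farthest pair is P_4–P_5 with squared distance 178. The circle on this segment as diameter has centre (1.5, -0.5) and r² = 178/4 = 44.5.
Check P_1: distance² to centre = 36.5 ≤ 44.5, so it lies inside.
All remaining points lie in this disk, and no smaller disk contains both endpoints, so this is the minimum enclosing circle.
The points at distance exactly r from the centre are P_4, P_5 — 2 points.

2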